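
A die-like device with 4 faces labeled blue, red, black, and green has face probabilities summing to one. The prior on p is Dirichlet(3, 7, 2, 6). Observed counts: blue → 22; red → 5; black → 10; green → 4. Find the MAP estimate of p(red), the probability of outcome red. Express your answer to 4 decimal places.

MAP estimate of p(red) = 0.2000

The posterior is Dirichlet(αᵢ + nᵢ) = Dirichlet(25, 12, 12, 10).
For a Dirichlet(a₁,…,a_K) with all aᵢ > 1, the mode has j-th component (aⱼ − 1)/(Σaᵢ − K).
Here Σaᵢ = 59 and K = 4, so p(red) = (12 − 1)/(59 − 4) = 11/55 ≈ 0.2000.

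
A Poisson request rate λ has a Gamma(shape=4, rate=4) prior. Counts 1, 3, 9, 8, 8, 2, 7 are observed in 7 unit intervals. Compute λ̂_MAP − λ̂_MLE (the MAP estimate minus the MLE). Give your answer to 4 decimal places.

MAP − MLE = -1.7013

Σxᵢ = 38. Posterior is Gamma(42, 11); MAP = (42−1)/11 = 41/11 ≈ 3.72727.
MLE = x̄ = 38/7 ≈ 5.42857.
Difference = 41/11 − 38/7 = -131/77 ≈ -1.7013.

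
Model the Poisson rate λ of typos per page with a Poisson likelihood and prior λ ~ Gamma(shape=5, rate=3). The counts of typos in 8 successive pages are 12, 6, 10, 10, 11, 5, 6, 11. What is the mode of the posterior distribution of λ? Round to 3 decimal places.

λ̂_MAP = 6.818

Σxᵢ = 12+6+10+10+11+5+6+11 = 71, with n = 8.
Posterior ∝ λ^4e^(−3λ) · λ^71e^(−8λ) = λ^75e^(−11λ), i.e. Gamma(shape=76, rate=11).
The mode of a Gamma(a, b) with a ≥ 1 (shape–rate) is (a−1)/b = 75/11 ≈ 6.818.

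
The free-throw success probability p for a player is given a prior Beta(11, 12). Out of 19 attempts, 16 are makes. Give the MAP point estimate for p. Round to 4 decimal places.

Prior: Beta(11, 12).
Data: 16 successes in 19 trials. The binomial likelihood contributes p^16(1−p)^3, so the posterior is Beta(11+16, 12+3) = Beta(27, 15).
For Beta(a, b) with a, b > 1 the mode is (a−1)/(a+b−2) = 26/40 ≈ 0.6500.

p̂_MAP = 0.6500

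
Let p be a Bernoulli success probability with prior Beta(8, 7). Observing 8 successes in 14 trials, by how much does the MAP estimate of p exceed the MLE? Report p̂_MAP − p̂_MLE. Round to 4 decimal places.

MAP − MLE = -0.0159

Posterior is Beta(16, 13); MAP = (16−1)/(29−2) = 15/27 ≈ 0.55556.
MLE ignores the prior: p̂_MLE = k/n = 8/14 ≈ 0.57143.
Difference = 15/27 − 8/14 = -1/63 ≈ -0.0159.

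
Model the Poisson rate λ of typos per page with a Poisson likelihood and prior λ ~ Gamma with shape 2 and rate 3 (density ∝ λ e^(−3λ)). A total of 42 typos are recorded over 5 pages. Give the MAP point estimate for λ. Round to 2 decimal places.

λ̂_MAP = 5.38

Σxᵢ = 42, n = 5.
Posterior ∝ λe^(−3λ) · λ^42e^(−5λ) = λ^43e^(−8λ), i.e. Gamma(shape=44, rate=8).
The mode of a Gamma(a, b) with a ≥ 1 (shape–rate) is (a−1)/b = 43/8 ≈ 5.38.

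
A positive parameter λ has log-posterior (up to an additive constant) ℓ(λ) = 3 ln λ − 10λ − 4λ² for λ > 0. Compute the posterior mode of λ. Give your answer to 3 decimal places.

ℓ'(λ) = 3/λ − 10 − 8λ. Setting this to zero and multiplying by λ: 8λ² + 10λ − 3 = 0.
λ = (−10 + √(10² + 4·8·3)) / (2·8) = (−10 + √196) / 16 = (−10 + 14)/16 = 1/4.
ℓ''(λ) = −3/λ² − 8 < 0, confirming a maximum.

λ̂_MAP = 0.250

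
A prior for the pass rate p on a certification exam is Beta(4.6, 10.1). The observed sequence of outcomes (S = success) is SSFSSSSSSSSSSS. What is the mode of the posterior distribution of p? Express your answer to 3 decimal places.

Prior: Beta(4.6, 10.1).
Data: 13 successes in 14 trials (from the sequence). The binomial likelihood contributes p^13(1−p)^1, so the posterior is Beta(4.6+13, 10.1+1) = Beta(17.6, 11.1).
For Beta(a, b) with a, b > 1 the mode is (a−1)/(a+b−2) = 16.6/26.7 ≈ 0.622.

p̂_MAP = 0.622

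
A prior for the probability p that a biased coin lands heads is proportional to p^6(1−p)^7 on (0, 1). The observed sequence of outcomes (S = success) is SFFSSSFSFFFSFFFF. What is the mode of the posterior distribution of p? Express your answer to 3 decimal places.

p̂_MAP = 0.414

The prior density ∝ p^6(1−p)^7 is the kernel of Beta(7, 8).
Data: 6 successes in 16 trials (from the sequence). The binomial likelihood contributes p^6(1−p)^10, so the posterior is Beta(7+6, 8+10) = Beta(13, 18).
For Beta(a, b) with a, b > 1 the mode is (a−1)/(a+b−2) = 12/29 ≈ 0.414.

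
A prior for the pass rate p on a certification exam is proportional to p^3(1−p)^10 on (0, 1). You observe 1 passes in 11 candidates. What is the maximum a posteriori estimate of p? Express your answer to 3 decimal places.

p̂_MAP = 0.167

The prior density ∝ p^3(1−p)^10 is the kernel of Beta(4, 11).
Data: 1 success in 11 trials. The binomial likelihood contributes p(1−p)^10, so the posterior is Beta(4+1, 11+10) = Beta(5, 21).
For Beta(a, b) with a, b > 1 the mode is (a−1)/(a+b−2) = 4/24 ≈ 0.167.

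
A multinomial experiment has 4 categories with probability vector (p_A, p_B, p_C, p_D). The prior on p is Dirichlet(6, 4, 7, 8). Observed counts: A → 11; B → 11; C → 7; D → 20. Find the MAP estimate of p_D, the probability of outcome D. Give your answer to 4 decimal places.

MAP estimate of p_D = 0.3857

The posterior is Dirichlet(αᵢ + nᵢ) = Dirichlet(17, 15, 14, 28).
For a Dirichlet(a₁,…,a_K) with all aᵢ > 1, the mode has j-th component (aⱼ − 1)/(Σaᵢ − K).
Here Σaᵢ = 74 and K = 4, so p_D = (28 − 1)/(74 − 4) = 27/70 ≈ 0.3857.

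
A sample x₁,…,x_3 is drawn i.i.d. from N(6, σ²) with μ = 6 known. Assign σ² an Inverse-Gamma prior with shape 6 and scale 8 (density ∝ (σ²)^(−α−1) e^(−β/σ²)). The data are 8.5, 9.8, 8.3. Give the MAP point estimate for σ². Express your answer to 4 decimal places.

σ̂²_MAP = 2.4694

Sum of squared deviations about the known mean: SS = (8.5−6)² + (9.8−6)² + (8.3−6)² = 25.98.
The Normal likelihood contributes (σ²)^(−n/2) exp(−SS/(2σ²)), so the posterior is Inverse-Gamma(α + n/2, β + SS/2) = Inverse-Gamma(7.5, 20.99).
The mode of Inverse-Gamma(a, b) is b/(a+1) = 20.99/8.5 ≈ 2.4694.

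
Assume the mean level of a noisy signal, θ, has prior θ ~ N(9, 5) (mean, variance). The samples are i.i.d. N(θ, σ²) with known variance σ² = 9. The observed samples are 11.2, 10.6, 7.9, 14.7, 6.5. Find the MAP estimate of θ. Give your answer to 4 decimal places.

n = 5; x̄ = (11.2 + 10.6 + 7.9 + 14.7 + 6.5)/5 = 50.9/5 = 10.18.
For a Normal prior and Normal likelihood with known variance, the posterior is Normal; its mode equals its mean, the precision-weighted average.
Prior precision 1/σ₀² = 1/5 = 0.2; data precision n/σ² = 5/9.
θ̂ = (0.2·9 + (5/9)·10.18) / (0.2 + 5/9) = (671/90)/(34/45) = 671/68 ≈ 9.8676.

θ̂_MAP = 9.8676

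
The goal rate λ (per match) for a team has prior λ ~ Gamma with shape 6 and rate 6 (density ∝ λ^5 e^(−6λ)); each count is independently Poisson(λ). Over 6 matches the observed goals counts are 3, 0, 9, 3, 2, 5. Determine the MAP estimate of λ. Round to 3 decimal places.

λ̂_MAP = 2.250

Σxᵢ = 3+0+9+3+2+5 = 22, with n = 6.
Posterior ∝ λ^5e^(−6λ) · λ^22e^(−6λ) = λ^27e^(−12λ), i.e. Gamma(shape=28, rate=12).
The mode of a Gamma(a, b) with a ≥ 1 (shape–rate) is (a−1)/b = 27/12 ≈ 2.250.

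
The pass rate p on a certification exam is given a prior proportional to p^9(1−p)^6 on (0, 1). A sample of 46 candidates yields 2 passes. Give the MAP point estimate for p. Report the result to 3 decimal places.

The prior density ∝ p^9(1−p)^6 is the kernel of Beta(10, 7).
Data: 2 successes in 46 trials. The binomial likelihood contributes p^2(1−p)^44, so the posterior is Beta(10+2, 7+44) = Beta(12, 51).
For Beta(a, b) with a, b > 1 the mode is (a−1)/(a+b−2) = 11/61 ≈ 0.180.

p̂_MAP = 0.180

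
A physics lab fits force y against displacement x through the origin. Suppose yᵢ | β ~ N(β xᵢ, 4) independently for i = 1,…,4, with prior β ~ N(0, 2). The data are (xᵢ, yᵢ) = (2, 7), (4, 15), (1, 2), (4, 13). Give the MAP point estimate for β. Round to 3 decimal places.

log p(β | y) = −Σ(yᵢ − βxᵢ)²/(2·4) − β²/(2·2) + const.
Setting the derivative to zero: Σxᵢ(yᵢ − βxᵢ)/4 − β/2 = 0, so β = Σxᵢyᵢ / (Σxᵢ² + σ²/τ²).
Σxᵢyᵢ = 2·7 + 4·15 + 1·2 + 4·13 = 128; Σxᵢ² = 37; σ²/τ² = 2.
β̂_MAP = 128 / (37 + 2) = 128/39 ≈ 3.282.

β̂_MAP = 3.282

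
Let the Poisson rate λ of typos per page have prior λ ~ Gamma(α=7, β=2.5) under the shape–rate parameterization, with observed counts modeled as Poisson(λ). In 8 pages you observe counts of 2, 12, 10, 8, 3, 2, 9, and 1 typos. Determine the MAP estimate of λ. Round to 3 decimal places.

Σxᵢ = 2+12+10+8+3+2+9+1 = 47, with n = 8.
Posterior ∝ λ^6e^(−2.5λ) · λ^47e^(−8λ) = λ^53e^(−10.5λ), i.e. Gamma(shape=54, rate=10.5).
The mode of a Gamma(a, b) with a ≥ 1 (shape–rate) is (a−1)/b = 53/10.5 ≈ 5.048.

λ̂_MAP = 5.048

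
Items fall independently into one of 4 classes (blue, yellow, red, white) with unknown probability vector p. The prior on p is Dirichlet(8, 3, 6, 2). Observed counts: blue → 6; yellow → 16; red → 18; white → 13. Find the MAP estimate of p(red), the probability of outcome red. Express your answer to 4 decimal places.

The posterior is Dirichlet(αᵢ + nᵢ) = Dirichlet(14, 19, 24, 15).
For a Dirichlet(a₁,…,a_K) with all aᵢ > 1, the mode has j-th component (aⱼ − 1)/(Σaᵢ − K).
Here Σaᵢ = 72 and K = 4, so p(red) = (24 − 1)/(72 − 4) = 23/68 ≈ 0.3382.

MAP estimate of p(red) = 0.3382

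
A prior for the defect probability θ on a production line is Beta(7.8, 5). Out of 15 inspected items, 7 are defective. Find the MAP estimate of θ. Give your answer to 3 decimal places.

θ̂_MAP = 0.535

Prior: Beta(7.8, 5).
Data: 7 successes in 15 trials. The binomial likelihood contributes θ^7(1−θ)^8, so the posterior is Beta(7.8+7, 5+8) = Beta(14.8, 13).
For Beta(a, b) with a, b > 1 the mode is (a−1)/(a+b−2) = 13.8/25.8 ≈ 0.535.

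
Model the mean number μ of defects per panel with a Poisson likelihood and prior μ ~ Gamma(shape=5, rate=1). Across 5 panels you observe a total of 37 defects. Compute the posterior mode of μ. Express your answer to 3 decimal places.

μ̂_MAP = 6.833

Σxᵢ = 37, n = 5.
Posterior ∝ μ^4e^(−1μ) · μ^37e^(−5μ) = μ^41e^(−6μ), i.e. Gamma(shape=42, rate=6).
The mode of a Gamma(a, b) with a ≥ 1 (shape–rate) is (a−1)/b = 41/6 ≈ 6.833.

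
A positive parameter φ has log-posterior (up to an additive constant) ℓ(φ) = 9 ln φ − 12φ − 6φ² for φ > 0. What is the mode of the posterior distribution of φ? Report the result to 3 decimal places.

φ̂_MAP = 0.500

ℓ'(φ) = 9/φ − 12 − 12φ. Setting this to zero and multiplying by φ: 12φ² + 12φ − 9 = 0.
φ = (−12 + √(12² + 4·12·9)) / (2·12) = (−12 + √576) / 24 = (−12 + 24)/24 = 1/2.
ℓ''(φ) = −9/φ² − 12 < 0, confirming a maximum.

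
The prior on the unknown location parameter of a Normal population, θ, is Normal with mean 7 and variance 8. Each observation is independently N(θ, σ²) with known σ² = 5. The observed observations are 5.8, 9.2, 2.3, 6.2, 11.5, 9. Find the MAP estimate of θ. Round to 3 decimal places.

θ̂_MAP = 7.302

n = 6; x̄ = (5.8 + 9.2 + 2.3 + 6.2 + 11.5 + 9)/6 = 44/6 = 22/3 ≈ 7.3333.
For a Normal prior and Normal likelihood with known variance, the posterior is Normal; its mode equals its mean, the precision-weighted average.
Prior precision 1/σ₀² = 1/8 = 0.125; data precision n/σ² = 6/5 = 1.2.
θ̂ = (0.125·7 + 1.2·(22/3)) / (0.125 + 1.2) = 9.675/1.325 = 387/53 ≈ 7.302.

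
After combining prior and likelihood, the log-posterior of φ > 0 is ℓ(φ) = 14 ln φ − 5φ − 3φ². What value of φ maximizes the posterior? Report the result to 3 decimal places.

φ̂_MAP = 1.167

ℓ'(φ) = 14/φ − 5 − 6φ. Setting this to zero and multiplying by φ: 6φ² + 5φ − 14 = 0.
φ = (−5 + √(5² + 4·6·14)) / (2·6) = (−5 + √361) / 12 = (−5 + 19)/12 = 7/6.
ℓ''(φ) = −14/φ² − 6 < 0, confirming a maximum.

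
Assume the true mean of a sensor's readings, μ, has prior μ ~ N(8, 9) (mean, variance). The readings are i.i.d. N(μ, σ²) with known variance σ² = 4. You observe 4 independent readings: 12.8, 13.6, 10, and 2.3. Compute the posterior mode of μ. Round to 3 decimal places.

μ̂_MAP = 9.508

n = 4; x̄ = (12.8 + 13.6 + 10 + 2.3)/4 = 38.7/4 = 9.675.
For a Normal prior and Normal likelihood with known variance, the posterior is Normal; its mode equals its mean, the precision-weighted average.
Prior precision 1/σ₀² = 1/9; data precision n/σ² = 4/4 = 1.
μ̂ = ((1/9)·8 + 1·9.675) / (1/9 + 1) = (3803/360)/(10/9) = 9.5075 ≈ 9.508.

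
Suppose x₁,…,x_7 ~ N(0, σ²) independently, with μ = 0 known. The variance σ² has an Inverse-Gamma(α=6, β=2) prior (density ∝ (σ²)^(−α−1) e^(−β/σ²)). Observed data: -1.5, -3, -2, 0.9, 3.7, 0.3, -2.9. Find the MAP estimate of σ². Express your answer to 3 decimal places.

Sum of squared deviations about the known mean: SS = (-1.5−0)² + (-3−0)² + (-2−0)² + (0.9−0)² + (3.7−0)² + (0.3−0)² + (-2.9−0)² = 38.25.
The Normal likelihood contributes (σ²)^(−n/2) exp(−SS/(2σ²)), so the posterior is Inverse-Gamma(α + n/2, β + SS/2) = Inverse-Gamma(9.5, 21.125).
The mode of Inverse-Gamma(a, b) is b/(a+1) = 21.125/10.5 ≈ 2.012.

σ̂²_MAP = 2.012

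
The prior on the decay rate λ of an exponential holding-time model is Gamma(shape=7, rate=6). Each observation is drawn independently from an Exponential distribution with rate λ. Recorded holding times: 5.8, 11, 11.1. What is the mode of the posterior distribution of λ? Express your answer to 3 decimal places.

λ̂_MAP = 0.265

The Exponential(rate=λ) likelihood is ∝ λ^n e^(−λΣtᵢ). Here n = 3 and Σtᵢ = 5.8 + 11 + 11.1 = 27.9.
Posterior ∝ λ^6e^(−6λ) · λ^3e^(−27.9λ) = λ^9e^(−33.9λ), i.e. Gamma(10, 33.9).
Mode = (a−1)/b = 9/33.9 ≈ 0.265.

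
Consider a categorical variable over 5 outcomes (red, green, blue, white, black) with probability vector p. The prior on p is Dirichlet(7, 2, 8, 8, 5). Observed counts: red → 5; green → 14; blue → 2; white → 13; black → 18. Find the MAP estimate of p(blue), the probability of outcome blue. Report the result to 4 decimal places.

MAP estimate of p(blue) = 0.1169

The posterior is Dirichlet(αᵢ + nᵢ) = Dirichlet(12, 16, 10, 21, 23).
For a Dirichlet(a₁,…,a_K) with all aᵢ > 1, the mode has j-th component (aⱼ − 1)/(Σaᵢ − K).
Here Σaᵢ = 82 and K = 5, so p(blue) = (10 − 1)/(82 − 5) = 9/77 ≈ 0.1169.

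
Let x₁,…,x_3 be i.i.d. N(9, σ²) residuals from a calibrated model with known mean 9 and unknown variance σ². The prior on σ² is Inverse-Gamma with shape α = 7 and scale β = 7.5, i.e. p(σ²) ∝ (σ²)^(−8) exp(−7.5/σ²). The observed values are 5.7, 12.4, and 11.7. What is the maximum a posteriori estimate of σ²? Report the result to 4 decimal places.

σ̂²_MAP = 2.3547

Sum of squared deviations about the known mean: SS = (5.7−9)² + (12.4−9)² + (11.7−9)² = 29.74.
The Normal likelihood contributes (σ²)^(−n/2) exp(−SS/(2σ²)), so the posterior is Inverse-Gamma(α + n/2, β + SS/2) = Inverse-Gamma(8.5, 22.37).
The mode of Inverse-Gamma(a, b) is b/(a+1) = 22.37/9.5 ≈ 2.3547.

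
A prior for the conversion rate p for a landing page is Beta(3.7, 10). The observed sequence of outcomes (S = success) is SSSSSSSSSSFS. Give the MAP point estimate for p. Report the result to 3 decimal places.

Prior: Beta(3.7, 10).
Data: 11 successes in 12 trials (from the sequence). The binomial likelihood contributes p^11(1−p)^1, so the posterior is Beta(3.7+11, 10+1) = Beta(14.7, 11).
For Beta(a, b) with a, b > 1 the mode is (a−1)/(a+b−2) = 13.7/23.7 ≈ 0.578.

p̂_MAP = 0.578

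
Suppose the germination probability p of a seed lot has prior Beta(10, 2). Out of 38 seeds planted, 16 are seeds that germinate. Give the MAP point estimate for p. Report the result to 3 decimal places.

Prior: Beta(10, 2).
Data: 16 successes in 38 trials. The binomial likelihood contributes p^16(1−p)^22, so the posterior is Beta(10+16, 2+22) = Beta(26, 24).
For Beta(a, b) with a, b > 1 the mode is (a−1)/(a+b−2) = 25/48 ≈ 0.521.

p̂_MAP = 0.521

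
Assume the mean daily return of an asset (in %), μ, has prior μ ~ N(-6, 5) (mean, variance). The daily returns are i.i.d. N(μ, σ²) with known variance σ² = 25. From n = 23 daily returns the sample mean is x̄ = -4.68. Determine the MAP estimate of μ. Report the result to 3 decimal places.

n = 23, x̄ = -4.68.
For a Normal prior and Normal likelihood with known variance, the posterior is Normal; its mode equals its mean, the precision-weighted average.
Prior precision 1/σ₀² = 1/5 = 0.2; data precision n/σ² = 23/25 = 0.92.
μ̂ = (0.2·(-6) + 0.92·(-4.68)) / (0.2 + 0.92) = (-5.5056)/1.12 = -3441/700 ≈ -4.916.

μ̂_MAP = -4.916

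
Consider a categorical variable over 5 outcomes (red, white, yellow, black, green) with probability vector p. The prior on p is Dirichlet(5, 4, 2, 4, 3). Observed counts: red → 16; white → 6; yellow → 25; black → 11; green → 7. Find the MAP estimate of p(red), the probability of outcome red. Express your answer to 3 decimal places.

MAP estimate of p(red) = 0.256

The posterior is Dirichlet(αᵢ + nᵢ) = Dirichlet(21, 10, 27, 15, 10).
For a Dirichlet(a₁,…,a_K) with all aᵢ > 1, the mode has j-th component (aⱼ − 1)/(Σaᵢ − K).
Here Σaᵢ = 83 and K = 5, so p(red) = (21 − 1)/(83 − 5) = 20/78 ≈ 0.256.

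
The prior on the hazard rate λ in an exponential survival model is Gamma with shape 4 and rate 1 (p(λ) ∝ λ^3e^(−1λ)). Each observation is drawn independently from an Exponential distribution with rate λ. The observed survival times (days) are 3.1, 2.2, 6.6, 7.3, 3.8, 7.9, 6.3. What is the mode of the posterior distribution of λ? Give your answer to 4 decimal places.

The Exponential(rate=λ) likelihood is ∝ λ^n e^(−λΣtᵢ). Here n = 7 and Σtᵢ = 3.1 + 2.2 + 6.6 + 7.3 + 3.8 + 7.9 + 6.3 = 37.2.
Posterior ∝ λ^3e^(−1λ) · λ^7e^(−37.2λ) = λ^10e^(−38.2λ), i.e. Gamma(11, 38.2).
Mode = (a−1)/b = 10/38.2 ≈ 0.2618.

λ̂_MAP = 0.2618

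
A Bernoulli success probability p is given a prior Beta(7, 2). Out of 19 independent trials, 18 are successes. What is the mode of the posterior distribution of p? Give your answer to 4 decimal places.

p̂_MAP = 0.9231

Prior: Beta(7, 2).
Data: 18 successes in 19 trials. The binomial likelihood contributes p^18(1−p)^1, so the posterior is Beta(7+18, 2+1) = Beta(25, 3).
For Beta(a, b) with a, b > 1 the mode is (a−1)/(a+b−2) = 24/26 ≈ 0.9231.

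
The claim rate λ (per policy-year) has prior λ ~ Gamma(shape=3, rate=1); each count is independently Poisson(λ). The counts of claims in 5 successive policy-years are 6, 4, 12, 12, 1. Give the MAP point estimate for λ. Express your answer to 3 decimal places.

λ̂_MAP = 6.167

Σxᵢ = 6+4+12+12+1 = 35, with n = 5.
Posterior ∝ λ^2e^(−1λ) · λ^35e^(−5λ) = λ^37e^(−6λ), i.e. Gamma(shape=38, rate=6).
The mode of a Gamma(a, b) with a ≥ 1 (shape–rate) is (a−1)/b = 37/6 ≈ 6.167.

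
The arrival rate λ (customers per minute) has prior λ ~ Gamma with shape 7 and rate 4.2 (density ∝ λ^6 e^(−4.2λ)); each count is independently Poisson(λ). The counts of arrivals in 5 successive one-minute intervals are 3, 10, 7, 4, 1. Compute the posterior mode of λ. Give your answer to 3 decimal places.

λ̂_MAP = 3.370

Σxᵢ = 3+10+7+4+1 = 25, with n = 5.
Posterior ∝ λ^6e^(−4.2λ) · λ^25e^(−5λ) = λ^31e^(−9.2λ), i.e. Gamma(shape=32, rate=9.2).
The mode of a Gamma(a, b) with a ≥ 1 (shape–rate) is (a−1)/b = 31/9.2 ≈ 3.370.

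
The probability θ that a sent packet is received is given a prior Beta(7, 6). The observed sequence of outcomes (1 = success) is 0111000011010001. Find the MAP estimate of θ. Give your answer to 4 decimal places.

Prior: Beta(7, 6).
Data: 7 successes in 16 trials (from the sequence). The binomial likelihood contributes θ^7(1−θ)^9, so the posterior is Beta(7+7, 6+9) = Beta(14, 15).
For Beta(a, b) with a, b > 1 the mode is (a−1)/(a+b−2) = 13/27 ≈ 0.4815.

θ̂_MAP = 0.4815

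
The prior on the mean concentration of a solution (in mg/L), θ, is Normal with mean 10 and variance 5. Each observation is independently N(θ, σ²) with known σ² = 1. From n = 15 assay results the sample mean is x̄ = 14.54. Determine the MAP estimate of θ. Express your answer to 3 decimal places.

θ̂_MAP = 14.480

n = 15, x̄ = 14.54.
For a Normal prior and Normal likelihood with known variance, the posterior is Normal; its mode equals its mean, the precision-weighted average.
Prior precision 1/σ₀² = 1/5 = 0.2; data precision n/σ² = 15/1 = 15.
θ̂ = (0.2·10 + 15·14.54) / (0.2 + 15) = 220.1/15.2 = 2201/152 ≈ 14.480.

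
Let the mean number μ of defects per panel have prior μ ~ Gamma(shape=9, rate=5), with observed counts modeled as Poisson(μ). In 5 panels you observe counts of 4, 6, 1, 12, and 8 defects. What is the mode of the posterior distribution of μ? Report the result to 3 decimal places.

μ̂_MAP = 3.900

Σxᵢ = 4+6+1+12+8 = 31, with n = 5.
Posterior ∝ μ^8e^(−5μ) · μ^31e^(−5μ) = μ^39e^(−10μ), i.e. Gamma(shape=40, rate=10).
The mode of a Gamma(a, b) with a ≥ 1 (shape–rate) is (a−1)/b = 39/10 ≈ 3.900.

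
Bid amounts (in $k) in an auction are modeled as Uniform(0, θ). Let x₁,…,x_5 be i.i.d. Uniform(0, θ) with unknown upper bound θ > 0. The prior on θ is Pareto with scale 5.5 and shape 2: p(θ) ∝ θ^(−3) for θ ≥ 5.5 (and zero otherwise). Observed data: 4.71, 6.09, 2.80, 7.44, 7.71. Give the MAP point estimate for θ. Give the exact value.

The Uniform(0, θ) likelihood is θ^(−n) for θ ≥ max(xᵢ), zero otherwise. Here max(xᵢ) = 7.71.
Posterior ∝ θ^(−3) · θ^(−5) = θ^(−8) on θ ≥ max(5.5, 7.71) = 7.71.
This density is strictly decreasing in θ, so the posterior mode lies at the lower boundary of the support.

θ̂_MAP = 7.71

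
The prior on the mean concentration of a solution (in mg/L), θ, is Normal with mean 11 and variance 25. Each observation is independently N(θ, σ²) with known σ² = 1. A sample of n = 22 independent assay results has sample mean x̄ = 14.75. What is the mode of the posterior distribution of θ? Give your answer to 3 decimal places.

n = 22, x̄ = 14.75.
For a Normal prior and Normal likelihood with known variance, the posterior is Normal; its mode equals its mean, the precision-weighted average.
Prior precision 1/σ₀² = 1/25 = 0.04; data precision n/σ² = 22/1 = 22.
θ̂ = (0.04·11 + 22·14.75) / (0.04 + 22) = 324.94/22.04 = 16247/1102 ≈ 14.743.

θ̂_MAP = 14.743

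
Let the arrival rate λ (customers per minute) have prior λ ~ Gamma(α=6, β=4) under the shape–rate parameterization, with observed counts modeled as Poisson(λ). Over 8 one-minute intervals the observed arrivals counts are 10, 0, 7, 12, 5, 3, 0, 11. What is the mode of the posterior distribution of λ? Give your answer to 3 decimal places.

Σxᵢ = 10+0+7+12+5+3+0+11 = 48, with n = 8.
Posterior ∝ λ^5e^(−4λ) · λ^48e^(−8λ) = λ^53e^(−12λ), i.e. Gamma(shape=54, rate=12).
The mode of a Gamma(a, b) with a ≥ 1 (shape–rate) is (a−1)/b = 53/12 ≈ 4.417.

λ̂_MAP = 4.417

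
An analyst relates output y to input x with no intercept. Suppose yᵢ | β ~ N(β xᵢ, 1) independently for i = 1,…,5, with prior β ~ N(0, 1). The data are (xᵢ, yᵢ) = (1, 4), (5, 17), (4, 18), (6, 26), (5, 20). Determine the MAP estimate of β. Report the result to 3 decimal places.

log p(β | y) = −Σ(yᵢ − βxᵢ)²/(2·1) − β²/(2·1) + const.
Setting the derivative to zero: Σxᵢ(yᵢ − βxᵢ)/1 − β/1 = 0, so β = Σxᵢyᵢ / (Σxᵢ² + σ²/τ²).
Σxᵢyᵢ = 1·4 + 5·17 + 4·18 + 6·26 + 5·20 = 417; Σxᵢ² = 103; σ²/τ² = 1.
β̂_MAP = 417 / (103 + 1) = 417/104 ≈ 4.010.

β̂_MAP = 4.010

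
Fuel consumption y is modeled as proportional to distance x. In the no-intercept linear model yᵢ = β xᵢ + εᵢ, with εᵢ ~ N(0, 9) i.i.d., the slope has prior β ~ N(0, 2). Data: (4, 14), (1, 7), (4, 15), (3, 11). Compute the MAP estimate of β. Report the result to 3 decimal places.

log p(β | y) = −Σ(yᵢ − βxᵢ)²/(2·9) − β²/(2·2) + const.
Setting the derivative to zero: Σxᵢ(yᵢ − βxᵢ)/9 − β/2 = 0, so β = Σxᵢyᵢ / (Σxᵢ² + σ²/τ²).
Σxᵢyᵢ = 4·14 + 1·7 + 4·15 + 3·11 = 156; Σxᵢ² = 42; σ²/τ² = 4.5.
β̂_MAP = 156 / (42 + 4.5) = 156/46.5 ≈ 3.355.

β̂_MAP = 3.355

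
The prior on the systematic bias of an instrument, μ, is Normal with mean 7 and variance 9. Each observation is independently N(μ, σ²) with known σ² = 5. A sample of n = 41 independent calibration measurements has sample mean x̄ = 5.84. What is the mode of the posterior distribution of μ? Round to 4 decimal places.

μ̂_MAP = 5.8555

n = 41, x̄ = 5.84.
For a Normal prior and Normal likelihood with known variance, the posterior is Normal; its mode equals its mean, the precision-weighted average.
Prior precision 1/σ₀² = 1/9; data precision n/σ² = 41/5 = 8.2.
μ̂ = ((1/9)·7 + 8.2·5.84) / (1/9 + 8.2) = (54749/1125)/(374/45) = 54749/9350 ≈ 5.8555.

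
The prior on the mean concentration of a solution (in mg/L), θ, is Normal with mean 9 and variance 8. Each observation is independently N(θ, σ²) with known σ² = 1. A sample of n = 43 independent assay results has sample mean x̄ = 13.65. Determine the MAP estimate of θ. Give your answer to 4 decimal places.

n = 43, x̄ = 13.65.
For a Normal prior and Normal likelihood with known variance, the posterior is Normal; its mode equals its mean, the precision-weighted average.
Prior precision 1/σ₀² = 1/8 = 0.125; data precision n/σ² = 43/1 = 43.
θ̂ = (0.125·9 + 43·13.65) / (0.125 + 43) = 588.075/43.125 = 7841/575 ≈ 13.6365.

θ̂_MAP = 13.6365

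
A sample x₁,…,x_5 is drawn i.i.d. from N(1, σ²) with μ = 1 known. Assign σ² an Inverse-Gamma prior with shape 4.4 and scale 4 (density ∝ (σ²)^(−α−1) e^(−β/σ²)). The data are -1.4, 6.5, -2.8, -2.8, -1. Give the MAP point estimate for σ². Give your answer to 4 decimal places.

Sum of squared deviations about the known mean: SS = (-1.4−1)² + (6.5−1)² + (-2.8−1)² + (-2.8−1)² + (-1−1)² = 68.89.
The Normal likelihood contributes (σ²)^(−n/2) exp(−SS/(2σ²)), so the posterior is Inverse-Gamma(α + n/2, β + SS/2) = Inverse-Gamma(6.9, 38.445).
The mode of Inverse-Gamma(a, b) is b/(a+1) = 38.445/7.9 ≈ 4.8665.

σ̂²_MAP = 4.8665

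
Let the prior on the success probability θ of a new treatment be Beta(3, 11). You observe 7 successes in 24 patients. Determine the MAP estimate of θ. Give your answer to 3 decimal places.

Prior: Beta(3, 11).
Data: 7 successes in 24 trials. The binomial likelihood contributes θ^7(1−θ)^17, so the posterior is Beta(3+7, 11+17) = Beta(10, 28).
For Beta(a, b) with a, b > 1 the mode is (a−1)/(a+b−2) = 9/36 ≈ 0.250.

θ̂_MAP = 0.250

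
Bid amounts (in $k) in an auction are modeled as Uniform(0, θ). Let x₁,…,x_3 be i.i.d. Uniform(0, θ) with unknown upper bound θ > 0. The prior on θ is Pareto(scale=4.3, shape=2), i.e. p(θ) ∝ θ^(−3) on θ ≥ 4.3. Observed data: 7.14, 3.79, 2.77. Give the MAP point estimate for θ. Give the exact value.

θ̂_MAP = 7.14

The Uniform(0, θ) likelihood is θ^(−n) for θ ≥ max(xᵢ), zero otherwise. Here max(xᵢ) = 7.14.
Posterior ∝ θ^(−3) · θ^(−3) = θ^(−6) on θ ≥ max(4.3, 7.14) = 7.14.
This density is strictly decreasing in θ, so the posterior mode lies at the lower boundary of the support.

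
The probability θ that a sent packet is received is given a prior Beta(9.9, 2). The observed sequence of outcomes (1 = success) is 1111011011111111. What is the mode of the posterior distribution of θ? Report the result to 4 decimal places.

Prior: Beta(9.9, 2).
Data: 14 successes in 16 trials (from the sequence). The binomial likelihood contributes θ^14(1−θ)^2, so the posterior is Beta(9.9+14, 2+2) = Beta(23.9, 4).
For Beta(a, b) with a, b > 1 the mode is (a−1)/(a+b−2) = 22.9/25.9 ≈ 0.8842.

θ̂_MAP = 0.8842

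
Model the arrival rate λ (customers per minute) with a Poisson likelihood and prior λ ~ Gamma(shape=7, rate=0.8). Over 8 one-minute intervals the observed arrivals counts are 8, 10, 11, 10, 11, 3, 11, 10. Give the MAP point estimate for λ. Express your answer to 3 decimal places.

λ̂_MAP = 9.091

Σxᵢ = 8+10+11+10+11+3+11+10 = 74, with n = 8.
Posterior ∝ λ^6e^(−0.8λ) · λ^74e^(−8λ) = λ^80e^(−8.8λ), i.e. Gamma(shape=81, rate=8.8).
The mode of a Gamma(a, b) with a ≥ 1 (shape–rate) is (a−1)/b = 80/8.8 ≈ 9.091.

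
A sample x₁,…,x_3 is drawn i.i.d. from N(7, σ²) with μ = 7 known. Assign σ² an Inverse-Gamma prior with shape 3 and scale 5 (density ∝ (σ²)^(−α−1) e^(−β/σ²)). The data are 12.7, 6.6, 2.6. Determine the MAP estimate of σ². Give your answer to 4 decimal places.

Sum of squared deviations about the known mean: SS = (12.7−7)² + (6.6−7)² + (2.6−7)² = 52.01.
The Normal likelihood contributes (σ²)^(−n/2) exp(−SS/(2σ²)), so the posterior is Inverse-Gamma(α + n/2, β + SS/2) = Inverse-Gamma(4.5, 31.005).
The mode of Inverse-Gamma(a, b) is b/(a+1) = 31.005/5.5 ≈ 5.6373.

σ̂²_MAP = 5.6373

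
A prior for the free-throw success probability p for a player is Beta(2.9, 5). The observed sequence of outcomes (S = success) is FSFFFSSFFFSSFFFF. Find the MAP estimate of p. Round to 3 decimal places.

p̂_MAP = 0.315

Prior: Beta(2.9, 5).
Data: 5 successes in 16 trials (from the sequence). The binomial likelihood contributes p^5(1−p)^11, so the posterior is Beta(2.9+5, 5+11) = Beta(7.9, 16).
For Beta(a, b) with a, b > 1 the mode is (a−1)/(a+b−2) = 6.9/21.9 ≈ 0.315.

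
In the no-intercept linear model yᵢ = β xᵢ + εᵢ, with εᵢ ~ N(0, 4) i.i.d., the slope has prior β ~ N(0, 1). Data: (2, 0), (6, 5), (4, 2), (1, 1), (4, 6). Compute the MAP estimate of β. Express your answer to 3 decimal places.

log p(β | y) = −Σ(yᵢ − βxᵢ)²/(2·4) − β²/(2·1) + const.
Setting the derivative to zero: Σxᵢ(yᵢ − βxᵢ)/4 − β/1 = 0, so β = Σxᵢyᵢ / (Σxᵢ² + σ²/τ²).
Σxᵢyᵢ = 2·0 + 6·5 + 4·2 + 1·1 + 4·6 = 63; Σxᵢ² = 73; σ²/τ² = 4.
β̂_MAP = 63 / (73 + 4) = 63/77 ≈ 0.818.

β̂_MAP = 0.818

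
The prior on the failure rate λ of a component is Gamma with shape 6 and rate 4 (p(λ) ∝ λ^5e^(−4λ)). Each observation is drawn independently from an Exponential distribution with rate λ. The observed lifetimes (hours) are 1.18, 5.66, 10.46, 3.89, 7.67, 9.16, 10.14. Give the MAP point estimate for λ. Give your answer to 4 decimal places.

The Exponential(rate=λ) likelihood is ∝ λ^n e^(−λΣtᵢ). Here n = 7 and Σtᵢ = 1.18 + 5.66 + 10.46 + 3.89 + 7.67 + 9.16 + 10.14 = 48.16.
Posterior ∝ λ^5e^(−4λ) · λ^7e^(−48.16λ) = λ^12e^(−52.16λ), i.e. Gamma(13, 52.16).
Mode = (a−1)/b = 12/52.16 ≈ 0.2301.

λ̂_MAP = 0.2301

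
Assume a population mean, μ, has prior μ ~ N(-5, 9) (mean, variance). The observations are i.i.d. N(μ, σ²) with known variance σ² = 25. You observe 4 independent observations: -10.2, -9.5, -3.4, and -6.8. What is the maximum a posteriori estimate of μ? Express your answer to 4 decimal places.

n = 4; x̄ = ((-10.2) + (-9.5) + (-3.4) + (-6.8))/4 = -29.9/4 = -7.475.
For a Normal prior and Normal likelihood with known variance, the posterior is Normal; its mode equals its mean, the precision-weighted average.
Prior precision 1/σ₀² = 1/9; data precision n/σ² = 4/25 = 0.16.
μ̂ = ((1/9)·(-5) + 0.16·(-7.475)) / (1/9 + 0.16) = (-3941/2250)/(61/225) = -3941/610 ≈ -6.4607.

μ̂_MAP = -6.4607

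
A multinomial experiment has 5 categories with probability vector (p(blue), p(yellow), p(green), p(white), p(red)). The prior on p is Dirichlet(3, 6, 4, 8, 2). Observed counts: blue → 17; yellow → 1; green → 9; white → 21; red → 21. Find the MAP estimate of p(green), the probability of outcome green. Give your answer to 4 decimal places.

The posterior is Dirichlet(αᵢ + nᵢ) = Dirichlet(20, 7, 13, 29, 23).
For a Dirichlet(a₁,…,a_K) with all aᵢ > 1, the mode has j-th component (aⱼ − 1)/(Σaᵢ − K).
Here Σaᵢ = 92 and K = 5, so p(green) = (13 − 1)/(92 − 5) = 12/87 ≈ 0.1379.

MAP estimate of p(green) = 0.1379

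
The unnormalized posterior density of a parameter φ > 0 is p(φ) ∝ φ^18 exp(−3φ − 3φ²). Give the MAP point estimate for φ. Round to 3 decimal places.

ℓ'(φ) = 18/φ − 3 − 6φ. Setting this to zero and multiplying by φ: 6φ² + 3φ − 18 = 0.
φ = (−3 + √(3² + 4·6·18)) / (2·6) = (−3 + √441) / 12 = (−3 + 21)/12 = 3/2.
ℓ''(φ) = −18/φ² − 6 < 0, confirming a maximum.

φ̂_MAP = 1.500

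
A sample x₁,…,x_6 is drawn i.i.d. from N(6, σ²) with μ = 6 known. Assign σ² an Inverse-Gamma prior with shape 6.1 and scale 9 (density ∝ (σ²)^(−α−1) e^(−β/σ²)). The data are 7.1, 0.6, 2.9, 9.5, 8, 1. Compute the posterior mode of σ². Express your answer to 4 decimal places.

Sum of squared deviations about the known mean: SS = (7.1−6)² + (0.6−6)² + (2.9−6)² + (9.5−6)² + (8−6)² + (1−6)² = 81.23.
The Normal likelihood contributes (σ²)^(−n/2) exp(−SS/(2σ²)), so the posterior is Inverse-Gamma(α + n/2, β + SS/2) = Inverse-Gamma(9.1, 49.615).
The mode of Inverse-Gamma(a, b) is b/(a+1) = 49.615/10.1 ≈ 4.9124.

σ̂²_MAP = 4.9124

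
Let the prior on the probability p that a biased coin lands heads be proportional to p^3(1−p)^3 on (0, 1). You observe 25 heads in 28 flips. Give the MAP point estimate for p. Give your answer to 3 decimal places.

p̂_MAP = 0.824

The prior density ∝ p^3(1−p)^3 is the kernel of Beta(4, 4).
Data: 25 successes in 28 trials. The binomial likelihood contributes p^25(1−p)^3, so the posterior is Beta(4+25, 4+3) = Beta(29, 7).
For Beta(a, b) with a, b > 1 the mode is (a−1)/(a+b−2) = 28/34 ≈ 0.824.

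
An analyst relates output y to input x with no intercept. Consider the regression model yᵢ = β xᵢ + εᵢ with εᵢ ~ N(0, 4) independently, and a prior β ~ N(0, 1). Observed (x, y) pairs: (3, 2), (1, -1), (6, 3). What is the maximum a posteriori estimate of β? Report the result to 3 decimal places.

log p(β | y) = −Σ(yᵢ − βxᵢ)²/(2·4) − β²/(2·1) + const.
Setting the derivative to zero: Σxᵢ(yᵢ − βxᵢ)/4 − β/1 = 0, so β = Σxᵢyᵢ / (Σxᵢ² + σ²/τ²).
Σxᵢyᵢ = 3·2 + 1·(-1) + 6·3 = 23; Σxᵢ² = 46; σ²/τ² = 4.
β̂_MAP = 23 / (46 + 4) = 23/50 ≈ 0.460.

β̂_MAP = 0.460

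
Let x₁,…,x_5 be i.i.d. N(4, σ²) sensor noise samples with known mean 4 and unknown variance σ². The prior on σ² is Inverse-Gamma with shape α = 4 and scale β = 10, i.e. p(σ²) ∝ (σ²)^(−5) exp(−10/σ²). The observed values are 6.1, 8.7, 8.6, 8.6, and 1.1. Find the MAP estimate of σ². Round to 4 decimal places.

Sum of squared deviations about the known mean: SS = (6.1−4)² + (8.7−4)² + (8.6−4)² + (8.6−4)² + (1.1−4)² = 77.23.
The Normal likelihood contributes (σ²)^(−n/2) exp(−SS/(2σ²)), so the posterior is Inverse-Gamma(α + n/2, β + SS/2) = Inverse-Gamma(6.5, 48.615).
The mode of Inverse-Gamma(a, b) is b/(a+1) = 48.615/7.5 ≈ 6.4820.

σ̂²_MAP = 6.4820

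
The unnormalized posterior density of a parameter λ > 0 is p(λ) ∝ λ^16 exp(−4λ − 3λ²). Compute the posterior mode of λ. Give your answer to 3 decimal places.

ℓ'(λ) = 16/λ − 4 − 6λ. Setting this to zero and multiplying by λ: 6λ² + 4λ − 16 = 0.
λ = (−4 + √(4² + 4·6·16)) / (2·6) = (−4 + √400) / 12 = (−4 + 20)/12 = 4/3.
ℓ''(λ) = −16/λ² − 6 < 0, confirming a maximum.

λ̂_MAP = 1.333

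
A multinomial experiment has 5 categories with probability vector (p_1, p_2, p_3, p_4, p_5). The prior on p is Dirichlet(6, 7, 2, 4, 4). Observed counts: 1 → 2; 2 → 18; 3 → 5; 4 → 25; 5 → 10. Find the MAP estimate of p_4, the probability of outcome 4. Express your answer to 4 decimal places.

MAP estimate: 0.3590

The posterior is Dirichlet(αᵢ + nᵢ) = Dirichlet(8, 25, 7, 29, 14).
For a Dirichlet(a₁,…,a_K) with all aᵢ > 1, the mode has j-th component (aⱼ − 1)/(Σaᵢ − K).
Here Σaᵢ = 83 and K = 5, so p_4 = (29 − 1)/(83 − 5) = 28/78 ≈ 0.3590.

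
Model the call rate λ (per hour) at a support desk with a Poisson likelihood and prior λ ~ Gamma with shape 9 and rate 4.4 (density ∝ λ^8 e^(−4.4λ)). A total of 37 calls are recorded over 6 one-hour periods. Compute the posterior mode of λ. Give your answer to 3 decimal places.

λ̂_MAP = 4.327

Σxᵢ = 37, n = 6.
Posterior ∝ λ^8e^(−4.4λ) · λ^37e^(−6λ) = λ^45e^(−10.4λ), i.e. Gamma(shape=46, rate=10.4).
The mode of a Gamma(a, b) with a ≥ 1 (shape–rate) is (a−1)/b = 45/10.4 ≈ 4.327.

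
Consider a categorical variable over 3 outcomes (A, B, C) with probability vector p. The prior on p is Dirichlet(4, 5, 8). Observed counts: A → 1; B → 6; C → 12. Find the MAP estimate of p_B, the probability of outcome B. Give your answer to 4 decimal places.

The posterior is Dirichlet(αᵢ + nᵢ) = Dirichlet(5, 11, 20).
For a Dirichlet(a₁,…,a_K) with all aᵢ > 1, the mode has j-th component (aⱼ − 1)/(Σaᵢ − K).
Here Σaᵢ = 36 and K = 3, so p_B = (11 − 1)/(36 − 3) = 10/33 ≈ 0.3030.

MAP estimate of p_B = 0.3030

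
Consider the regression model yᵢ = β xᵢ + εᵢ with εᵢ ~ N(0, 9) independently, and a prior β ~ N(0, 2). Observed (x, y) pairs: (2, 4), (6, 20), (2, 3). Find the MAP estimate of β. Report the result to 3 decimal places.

log p(β | y) = −Σ(yᵢ − βxᵢ)²/(2·9) − β²/(2·2) + const.
Setting the derivative to zero: Σxᵢ(yᵢ − βxᵢ)/9 − β/2 = 0, so β = Σxᵢyᵢ / (Σxᵢ² + σ²/τ²).
Σxᵢyᵢ = 2·4 + 6·20 + 2·3 = 134; Σxᵢ² = 44; σ²/τ² = 4.5.
β̂_MAP = 134 / (44 + 4.5) = 134/48.5 ≈ 2.763.

β̂_MAP = 2.763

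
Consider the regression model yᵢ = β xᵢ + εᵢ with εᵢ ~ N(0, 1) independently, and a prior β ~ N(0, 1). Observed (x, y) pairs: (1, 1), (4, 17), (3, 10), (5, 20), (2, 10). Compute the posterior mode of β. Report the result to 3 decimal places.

log p(β | y) = −Σ(yᵢ − βxᵢ)²/(2·1) − β²/(2·1) + const.
Setting the derivative to zero: Σxᵢ(yᵢ − βxᵢ)/1 − β/1 = 0, so β = Σxᵢyᵢ / (Σxᵢ² + σ²/τ²).
Σxᵢyᵢ = 1·1 + 4·17 + 3·10 + 5·20 + 2·10 = 219; Σxᵢ² = 55; σ²/τ² = 1.
β̂_MAP = 219 / (55 + 1) = 219/56 ≈ 3.911.

β̂_MAP = 3.911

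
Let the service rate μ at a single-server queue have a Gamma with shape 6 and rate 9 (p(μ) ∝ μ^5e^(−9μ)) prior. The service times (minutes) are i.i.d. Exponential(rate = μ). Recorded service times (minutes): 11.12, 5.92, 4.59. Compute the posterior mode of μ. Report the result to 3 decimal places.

μ̂_MAP = 0.261

The Exponential(rate=μ) likelihood is ∝ μ^n e^(−μΣtᵢ). Here n = 3 and Σtᵢ = 11.12 + 5.92 + 4.59 = 21.63.
Posterior ∝ μ^5e^(−9μ) · μ^3e^(−21.63μ) = μ^8e^(−30.63μ), i.e. Gamma(9, 30.63).
Mode = (a−1)/b = 8/30.63 ≈ 0.261.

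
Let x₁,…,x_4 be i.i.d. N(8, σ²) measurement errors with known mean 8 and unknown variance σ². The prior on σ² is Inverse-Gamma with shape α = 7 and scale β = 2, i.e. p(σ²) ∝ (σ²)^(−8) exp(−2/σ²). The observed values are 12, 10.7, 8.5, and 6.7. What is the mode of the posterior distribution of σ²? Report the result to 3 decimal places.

σ̂²_MAP = 1.462

Sum of squared deviations about the known mean: SS = (12−8)² + (10.7−8)² + (8.5−8)² + (6.7−8)² = 25.23.
The Normal likelihood contributes (σ²)^(−n/2) exp(−SS/(2σ²)), so the posterior is Inverse-Gamma(α + n/2, β + SS/2) = Inverse-Gamma(9, 14.615).
The mode of Inverse-Gamma(a, b) is b/(a+1) = 14.615/10 ≈ 1.462.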